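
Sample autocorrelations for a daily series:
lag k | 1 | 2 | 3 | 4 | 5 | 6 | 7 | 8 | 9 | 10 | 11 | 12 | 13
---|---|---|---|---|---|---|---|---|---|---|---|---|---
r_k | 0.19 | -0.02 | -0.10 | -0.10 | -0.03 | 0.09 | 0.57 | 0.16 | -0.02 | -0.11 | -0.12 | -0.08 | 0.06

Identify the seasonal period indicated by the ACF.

The largest autocorrelation is r_7 = 0.57; the remaining lags stay at or below 0.19.
The dominant spike at lag 7 indicates a seasonal period of 7.

7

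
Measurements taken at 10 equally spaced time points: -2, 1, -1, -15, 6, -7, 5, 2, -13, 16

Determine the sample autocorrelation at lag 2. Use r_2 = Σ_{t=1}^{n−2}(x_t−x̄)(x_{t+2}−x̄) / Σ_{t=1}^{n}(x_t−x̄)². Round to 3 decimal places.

0.078

Mean x̄ = (-2 + 1 − 1 − 15 + 6 − 7 + 5 + 2 − 13 + 16)/10 = -0.8000
Numerator Σ_{t=1}^{8}(x_t−x̄)(x_{t+2}−x̄) = 59.7200
Denominator Σ(x_t−x̄)² = 763.6000
r_2 = 59.7200 / 763.6000 = 0.078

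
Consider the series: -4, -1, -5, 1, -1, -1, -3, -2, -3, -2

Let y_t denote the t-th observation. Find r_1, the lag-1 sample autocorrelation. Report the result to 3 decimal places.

Mean ȳ = (-4 − 1 − 5 + 1 − 1 − 1 − 3 − 2 − 3 − 2)/10 = -2.1000
Numerator Σ_{t=1}^{9}(y_t−ȳ)(y_{t+1}−ȳ) = -10.9100
Denominator Σ(y_t−ȳ)² = 26.9000
r_1 = -10.9100 / 26.9000 = -0.406

-0.406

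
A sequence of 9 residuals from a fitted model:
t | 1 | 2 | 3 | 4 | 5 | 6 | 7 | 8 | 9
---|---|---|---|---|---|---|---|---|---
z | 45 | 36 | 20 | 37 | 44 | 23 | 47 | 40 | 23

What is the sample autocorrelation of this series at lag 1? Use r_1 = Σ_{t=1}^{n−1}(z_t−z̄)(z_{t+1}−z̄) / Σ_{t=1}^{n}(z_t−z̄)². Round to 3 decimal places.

-0.310

Mean z̄ = (45 + 36 + 20 + 37 + 44 + 23 + 47 + 40 + 23)/9 = 35.0000
Numerator Σ_{t=1}^{8}(z_t−z̄)(z_{t+1}−z̄) = -269.0000
Denominator Σ(z_t−z̄)² = 868.0000
r_1 = -269.0000 / 868.0000 = -0.310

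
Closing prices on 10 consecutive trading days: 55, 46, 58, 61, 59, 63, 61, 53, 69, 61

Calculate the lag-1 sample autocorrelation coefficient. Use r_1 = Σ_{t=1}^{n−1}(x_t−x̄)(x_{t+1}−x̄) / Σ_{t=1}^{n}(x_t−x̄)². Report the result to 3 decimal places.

Mean x̄ = (55 + 46 + 58 + 61 + 59 + 63 + 61 + 53 + 69 + 61)/10 = 58.6000
Numerator Σ_{t=1}^{9}(x_t−x̄)(x_{t+1}−x̄) = 18.0400
Denominator Σ(x_t−x̄)² = 348.4000
r_1 = 18.0400 / 348.4000 = 0.052

0.052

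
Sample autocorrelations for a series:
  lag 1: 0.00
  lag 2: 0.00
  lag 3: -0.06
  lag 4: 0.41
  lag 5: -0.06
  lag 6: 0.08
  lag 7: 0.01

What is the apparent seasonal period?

The largest autocorrelation is r_4 = 0.41; the remaining lags stay at or below 0.08.
The dominant spike at lag 4 indicates a seasonal period of 4.

4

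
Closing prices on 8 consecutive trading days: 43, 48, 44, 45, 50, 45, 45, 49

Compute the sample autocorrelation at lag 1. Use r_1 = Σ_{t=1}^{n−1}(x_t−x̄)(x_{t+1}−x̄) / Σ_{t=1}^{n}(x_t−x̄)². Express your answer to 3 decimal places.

-0.404

Mean x̄ = (43 + 48 + 44 + 45 + 50 + 45 + 45 + 49)/8 = 46.1250
Deviations from mean: -3.1250, 1.8750, -2.1250, -1.1250, 3.8750, -1.1250, -1.1250, 2.8750
Numerator Σ_{t=1}^{7}(x_t−x̄)(x_{t+1}−x̄) = -18.1406
Denominator Σ(x_t−x̄)² = 44.8750
r_1 = -18.1406 / 44.8750 = -0.404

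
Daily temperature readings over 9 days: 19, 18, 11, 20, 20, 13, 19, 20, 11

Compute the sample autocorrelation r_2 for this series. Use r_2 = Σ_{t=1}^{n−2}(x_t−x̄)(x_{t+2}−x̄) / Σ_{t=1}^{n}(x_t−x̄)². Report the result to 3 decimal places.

-0.466

Mean x̄ = (19 + 18 + 11 + 20 + 20 + 13 + 19 + 20 + 11)/9 = 16.7778
Numerator Σ_{t=1}^{7}(x_t−x̄)(x_{t+2}−x̄) = -57.5432
Denominator Σ(x_t−x̄)² = 123.5556
r_2 = -57.5432 / 123.5556 = -0.466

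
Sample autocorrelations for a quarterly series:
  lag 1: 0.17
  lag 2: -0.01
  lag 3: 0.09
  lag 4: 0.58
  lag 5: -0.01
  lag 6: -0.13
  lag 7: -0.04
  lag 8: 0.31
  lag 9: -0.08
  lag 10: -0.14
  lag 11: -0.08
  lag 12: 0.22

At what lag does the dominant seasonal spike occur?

4

The largest autocorrelation is r_4 = 0.58, with weaker echoes at lags 8 (0.31) and 12 (0.22); the remaining lags stay at or below 0.17.
The dominant spike at lag 4 indicates a seasonal period of 4.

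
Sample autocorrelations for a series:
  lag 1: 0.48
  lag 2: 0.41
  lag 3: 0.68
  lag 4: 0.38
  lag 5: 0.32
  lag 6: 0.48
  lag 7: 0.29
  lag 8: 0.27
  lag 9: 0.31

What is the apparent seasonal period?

The largest autocorrelation is r_3 = 0.68; the remaining lags stay at or below 0.48. The elevated value at lag 1 (0.48), dropping to 0.41 at lag 2, reflects decaying short-term dependence rather than seasonality.
The dominant spike at lag 3 indicates a seasonal period of 3.

3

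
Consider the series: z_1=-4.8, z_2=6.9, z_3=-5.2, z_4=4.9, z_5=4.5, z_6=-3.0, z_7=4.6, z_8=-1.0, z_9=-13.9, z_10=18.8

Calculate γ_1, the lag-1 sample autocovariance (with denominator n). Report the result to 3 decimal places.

-35.055

Mean z̄ = (-4.8 + 6.9 − 5.2 + 4.9 + 4.5 − 3.0 + 4.6 − 1.0 − 13.9 + 18.8)/10 = 1.1800
Σ_{t=1}^{9}(z_t−z̄)(z_{t+1}−z̄) = -350.5464
γ_1 = -350.5464 / 10 = -35.055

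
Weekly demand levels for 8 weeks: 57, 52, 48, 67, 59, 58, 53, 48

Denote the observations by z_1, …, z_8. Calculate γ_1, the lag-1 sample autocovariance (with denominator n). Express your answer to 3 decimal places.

Mean z̄ = (57 + 52 + 48 + 67 + 59 + 58 + 53 + 48)/8 = 55.2500
Σ_{t=1}^{7}(z_t−z̄)(z_{t+1}−z̄) = -2.8125
γ_1 = -2.8125 / 8 = -0.352

-0.352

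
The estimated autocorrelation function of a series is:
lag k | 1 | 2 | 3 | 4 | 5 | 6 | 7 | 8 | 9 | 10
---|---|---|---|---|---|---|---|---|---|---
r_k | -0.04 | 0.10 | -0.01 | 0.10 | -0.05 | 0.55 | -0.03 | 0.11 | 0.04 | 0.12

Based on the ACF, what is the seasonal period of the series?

The largest autocorrelation is r_6 = 0.55; the remaining lags stay at or below 0.12.
The dominant spike at lag 6 indicates a seasonal period of 6.

6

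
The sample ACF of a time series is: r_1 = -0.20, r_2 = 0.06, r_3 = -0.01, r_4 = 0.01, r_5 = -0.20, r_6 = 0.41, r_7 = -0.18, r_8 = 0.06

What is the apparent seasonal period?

The largest autocorrelation is r_6 = 0.41; the remaining lags stay at or below 0.06.
The dominant spike at lag 6 indicates a seasonal period of 6.

6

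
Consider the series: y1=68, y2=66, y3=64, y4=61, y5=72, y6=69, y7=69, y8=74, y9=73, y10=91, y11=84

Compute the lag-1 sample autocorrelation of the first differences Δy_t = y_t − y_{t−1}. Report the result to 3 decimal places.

-0.476

First differences Δy: -2, -2, -3, 11, -3, 0, 5, -1, 18, -7
Mean of differences = 1.6000
Numerator Σ(Δy_t−Δȳ)(Δy_{t+1}−Δȳ) = -247.5600
Denominator Σ(Δy_t−Δȳ)² = 520.4000
r_1(Δy) = -247.5600 / 520.4000 = -0.476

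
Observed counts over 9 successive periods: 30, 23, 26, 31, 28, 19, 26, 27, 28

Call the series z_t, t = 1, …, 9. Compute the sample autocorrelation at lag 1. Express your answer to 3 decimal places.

Mean z̄ = (30 + 23 + 26 + 31 + 28 + 19 + 26 + 27 + 28)/9 = 26.4444
Numerator Σ_{t=1}^{8}(z_t−z̄)(z_{t+1}−z̄) = -13.3086
Denominator Σ(z_t−z̄)² = 106.2222
r_1 = -13.3086 / 106.2222 = -0.125

-0.125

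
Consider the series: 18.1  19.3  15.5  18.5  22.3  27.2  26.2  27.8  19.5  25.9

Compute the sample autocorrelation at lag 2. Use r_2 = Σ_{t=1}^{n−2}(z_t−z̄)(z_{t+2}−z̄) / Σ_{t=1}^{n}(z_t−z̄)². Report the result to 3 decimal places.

Mean z̄ = (18.1 + 19.3 + 15.5 + 18.5 + 22.3 + 27.2 + 26.2 + 27.8 + 19.5 + 25.9)/10 = 22.0300
Numerator Σ_{t=1}^{8}(z_t−z̄)(z_{t+2}−z̄) = 58.0232
Denominator Σ(z_t−z̄)² = 176.8610
r_2 = 58.0232 / 176.8610 = 0.328

0.328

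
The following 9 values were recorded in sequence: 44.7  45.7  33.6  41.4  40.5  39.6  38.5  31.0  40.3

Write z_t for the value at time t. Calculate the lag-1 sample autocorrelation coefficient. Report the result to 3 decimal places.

-0.068

Mean z̄ = (44.7 + 45.7 + 33.6 + 41.4 + 40.5 + 39.6 + 38.5 + 31.0 + 40.3)/9 = 39.4778
Numerator Σ_{t=1}^{8}(z_t−z̄)(z_{t+1}−z̄) = -12.0883
Denominator Σ(z_t−z̄)² = 178.7956
r_1 = -12.0883 / 178.7956 = -0.068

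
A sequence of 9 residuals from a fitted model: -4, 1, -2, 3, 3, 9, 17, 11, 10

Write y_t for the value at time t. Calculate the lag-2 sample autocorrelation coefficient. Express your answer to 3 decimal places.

Mean ȳ = (-4 + 1 − 2 + 3 + 3 + 9 + 17 + 11 + 10)/9 = 5.3333
Σ(y_t−ȳ)(y_{t+2}−ȳ) = (68.4444) + (10.1111) + (17.1111) + (-8.5556) + (-27.2222) + (20.7778) + (54.4444) = 135.1111
Denominator Σ(y_t−ȳ)² = 374.0000
r_2 = 135.1111 / 374.0000 = 0.361

0.361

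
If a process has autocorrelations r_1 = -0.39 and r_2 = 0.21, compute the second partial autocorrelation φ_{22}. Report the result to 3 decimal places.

0.068

φ_{22} = (r_2 − r_1²) / (1 − r_1²)
r_1² = (-0.39)² = 0.1521
Numerator = 0.21 − 0.1521 = 0.0579; denominator = 1 − 0.1521 = 0.8479
φ_{22} = 0.0579 / 0.8479 = 0.068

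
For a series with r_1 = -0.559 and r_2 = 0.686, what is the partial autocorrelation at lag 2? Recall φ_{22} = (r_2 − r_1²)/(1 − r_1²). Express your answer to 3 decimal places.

φ_{22} = (r_2 − r_1²) / (1 − r_1²)
r_1² = (-0.559)² = 0.312481
Numerator = 0.686 − 0.3125 = 0.3735; denominator = 1 − 0.3125 = 0.6875
φ_{22} = 0.3735 / 0.6875 = 0.543

0.543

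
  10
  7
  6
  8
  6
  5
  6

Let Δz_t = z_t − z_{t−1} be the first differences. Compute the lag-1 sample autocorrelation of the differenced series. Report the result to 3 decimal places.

First differences Δz: -3, -1, 2, -2, -1, 1
Mean of differences = -0.6667
Numerator Σ(Δz_t−Δz̄)(Δz_{t+1}−Δz̄) = -3.7778
Denominator Σ(Δz_t−Δz̄)² = 17.3333
r_1(Δz) = -3.7778 / 17.3333 = -0.218

-0.218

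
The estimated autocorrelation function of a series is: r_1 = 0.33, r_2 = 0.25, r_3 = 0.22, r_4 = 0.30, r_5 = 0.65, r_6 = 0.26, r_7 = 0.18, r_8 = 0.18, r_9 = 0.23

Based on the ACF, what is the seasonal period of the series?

The largest autocorrelation is r_5 = 0.65; the remaining lags stay at or below 0.33. The elevated value at lag 1 (0.33), dropping to 0.25 at lag 2, reflects decaying short-term dependence rather than seasonality.
The dominant spike at lag 5 indicates a seasonal period of 5.

5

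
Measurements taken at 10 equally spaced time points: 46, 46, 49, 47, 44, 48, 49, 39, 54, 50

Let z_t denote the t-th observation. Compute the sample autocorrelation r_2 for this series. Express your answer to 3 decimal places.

-0.218

Mean z̄ = (46 + 46 + 49 + 47 + 44 + 48 + 49 + 39 + 54 + 50)/10 = 47.2000
Numerator Σ_{t=1}^{8}(z_t−z̄)(z_{t+2}−z̄) = -30.8800
Denominator Σ(z_t−z̄)² = 141.6000
r_2 = -30.8800 / 141.6000 = -0.218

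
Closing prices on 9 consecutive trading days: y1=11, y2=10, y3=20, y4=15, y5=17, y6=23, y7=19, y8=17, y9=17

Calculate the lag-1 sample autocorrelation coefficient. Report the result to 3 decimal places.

Mean ȳ = (11 + 10 + 20 + 15 + 17 + 23 + 19 + 17 + 17)/9 = 16.5556
Numerator Σ_{t=1}^{8}(y_t−ȳ)(y_{t+1}−ȳ) = 27.6914
Denominator Σ(y_t−ȳ)² = 136.2222
r_1 = 27.6914 / 136.2222 = 0.203

0.203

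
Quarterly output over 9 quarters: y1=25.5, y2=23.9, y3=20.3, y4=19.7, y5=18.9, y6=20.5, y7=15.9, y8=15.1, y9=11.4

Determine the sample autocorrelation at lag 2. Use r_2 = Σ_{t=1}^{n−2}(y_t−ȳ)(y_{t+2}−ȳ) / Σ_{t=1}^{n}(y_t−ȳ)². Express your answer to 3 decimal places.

0.201

Mean ȳ = (25.5 + 23.9 + 20.3 + 19.7 + 18.9 + 20.5 + 15.9 + 15.1 + 11.4)/9 = 19.0222
Σ(y_t−ȳ)(y_{t+2}−ȳ) = (8.2772) + (3.3060) + (-0.1562) + (1.0016) + (0.3816) + (-5.7962) + (23.7983) = 30.8123
Denominator Σ(y_t−ȳ)² = 153.2756
r_2 = 30.8123 / 153.2756 = 0.201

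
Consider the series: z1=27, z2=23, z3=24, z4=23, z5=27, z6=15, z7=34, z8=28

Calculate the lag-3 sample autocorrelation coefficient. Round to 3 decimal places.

Mean z̄ = (27 + 23 + 24 + 23 + 27 + 15 + 34 + 28)/8 = 25.1250
Deviations from mean: 1.8750, -2.1250, -1.1250, -2.1250, 1.8750, -10.1250, 8.8750, 2.8750
Σ(z_t−z̄)(z_{t+3}−z̄) = (-3.9844) + (-3.9844) + (11.3906) + (-18.8594) + (5.3906) = -10.0469
Denominator Σ(z_t−z̄)² = 206.8750
r_3 = -10.0469 / 206.8750 = -0.049

-0.049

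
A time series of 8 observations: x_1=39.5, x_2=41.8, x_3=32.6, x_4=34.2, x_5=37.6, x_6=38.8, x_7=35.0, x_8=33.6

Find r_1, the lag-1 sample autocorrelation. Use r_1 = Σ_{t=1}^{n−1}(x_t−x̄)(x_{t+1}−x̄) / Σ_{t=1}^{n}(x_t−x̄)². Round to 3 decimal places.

0.066

Mean x̄ = (39.5 + 41.8 + 32.6 + 34.2 + 37.6 + 38.8 + 35.0 + 33.6)/8 = 36.6375
Numerator Σ_{t=1}^{7}(x_t−x̄)(x_{t+1}−x̄) = 4.9436
Denominator Σ(x_t−x̄)² = 74.5988
r_1 = 4.9436 / 74.5988 = 0.066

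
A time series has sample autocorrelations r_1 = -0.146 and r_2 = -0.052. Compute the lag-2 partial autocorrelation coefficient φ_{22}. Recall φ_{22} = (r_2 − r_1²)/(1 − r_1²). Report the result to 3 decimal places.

-0.075

φ_{22} = (r_2 − r_1²) / (1 − r_1²)
r_1² = (-0.146)² = 0.021316
Numerator = -0.052 − 0.0213 = -0.0733; denominator = 1 − 0.0213 = 0.9787
φ_{22} = -0.0733 / 0.9787 = -0.075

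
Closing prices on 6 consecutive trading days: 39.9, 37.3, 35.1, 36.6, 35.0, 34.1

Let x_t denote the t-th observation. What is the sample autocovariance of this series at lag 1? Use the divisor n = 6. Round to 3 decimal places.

0.758

Mean x̄ = (39.9 + 37.3 + 35.1 + 36.6 + 35.0 + 34.1)/6 = 36.3333
Σ_{t=1}^{5}(x_t−x̄)(x_{t+1}−x̄) = 4.5489
γ_1 = 4.5489 / 6 = 0.758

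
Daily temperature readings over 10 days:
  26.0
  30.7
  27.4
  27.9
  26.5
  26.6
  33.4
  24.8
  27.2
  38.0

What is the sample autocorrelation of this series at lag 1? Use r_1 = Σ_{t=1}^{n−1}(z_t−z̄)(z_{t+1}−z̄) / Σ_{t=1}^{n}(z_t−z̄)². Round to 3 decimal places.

Mean z̄ = (26.0 + 30.7 + 27.4 + 27.9 + 26.5 + 26.6 + 33.4 + 24.8 + 27.2 + 38.0)/10 = 28.8500
Numerator Σ_{t=1}^{9}(z_t−z̄)(z_{t+1}−z̄) = -36.1375
Denominator Σ(z_t−z̄)² = 148.6850
r_1 = -36.1375 / 148.6850 = -0.243

-0.243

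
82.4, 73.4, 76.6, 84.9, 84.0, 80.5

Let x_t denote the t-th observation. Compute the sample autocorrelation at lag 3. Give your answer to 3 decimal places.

-0.165

Mean x̄ = (82.4 + 73.4 + 76.6 + 84.9 + 84.0 + 80.5)/6 = 80.3000
Deviations from mean: 2.1000, -6.9000, -3.7000, 4.6000, 3.7000, 0.2000
Numerator Σ_{t=1}^{3}(x_t−x̄)(x_{t+3}−x̄) = -16.6100
Denominator Σ(x_t−x̄)² = 100.6000
r_3 = -16.6100 / 100.6000 = -0.165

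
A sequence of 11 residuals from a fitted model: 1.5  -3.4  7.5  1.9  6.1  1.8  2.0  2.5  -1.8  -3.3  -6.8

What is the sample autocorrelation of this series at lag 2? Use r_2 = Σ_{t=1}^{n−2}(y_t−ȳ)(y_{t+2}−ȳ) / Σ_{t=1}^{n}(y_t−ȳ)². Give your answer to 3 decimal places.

0.310

Mean ȳ = (1.5 − 3.4 + 7.5 + 1.9 + 6.1 + 1.8 + 2.0 + 2.5 − 1.8 − 3.3 − 6.8)/11 = 0.7273
Numerator Σ_{t=1}^{9}(y_t−ȳ)(y_{t+2}−ȳ) = 55.4467
Denominator Σ(y_t−ȳ)² = 178.9218
r_2 = 55.4467 / 178.9218 = 0.310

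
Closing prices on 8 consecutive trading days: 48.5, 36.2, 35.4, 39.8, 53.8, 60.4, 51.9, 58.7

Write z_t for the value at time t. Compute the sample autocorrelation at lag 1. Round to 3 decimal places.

0.530

Mean z̄ = (48.5 + 36.2 + 35.4 + 39.8 + 53.8 + 60.4 + 51.9 + 58.7)/8 = 48.0875
Σ(z_t−z̄)(z_{t+1}−z̄) = (-4.9036) + (150.8227) + (105.1477) + (-47.3423) + (70.3352) + (46.9414) + (40.4602) = 361.4611
Denominator Σ(z_t−z̄)² = 682.5288
r_1 = 361.4611 / 682.5288 = 0.530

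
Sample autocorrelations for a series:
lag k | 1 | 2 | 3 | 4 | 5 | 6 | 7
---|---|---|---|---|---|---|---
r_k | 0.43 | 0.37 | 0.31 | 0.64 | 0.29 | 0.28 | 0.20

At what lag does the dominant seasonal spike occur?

The largest autocorrelation is r_4 = 0.64; the remaining lags stay at or below 0.43. The elevated value at lag 1 (0.43), dropping to 0.37 at lag 2, reflects decaying short-term dependence rather than seasonality.
The dominant spike at lag 4 indicates a seasonal period of 4.

4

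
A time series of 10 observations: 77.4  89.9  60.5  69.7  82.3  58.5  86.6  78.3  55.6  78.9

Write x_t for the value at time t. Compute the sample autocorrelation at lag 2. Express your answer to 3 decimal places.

-0.255

Mean x̄ = (77.4 + 89.9 + 60.5 + 69.7 + 82.3 + 58.5 + 86.6 + 78.3 + 55.6 + 78.9)/10 = 73.7700
Numerator Σ_{t=1}^{8}(x_t−x̄)(x_{t+2}−x̄) = -334.4788
Denominator Σ(x_t−x̄)² = 1313.5410
r_2 = -334.4788 / 1313.5410 = -0.255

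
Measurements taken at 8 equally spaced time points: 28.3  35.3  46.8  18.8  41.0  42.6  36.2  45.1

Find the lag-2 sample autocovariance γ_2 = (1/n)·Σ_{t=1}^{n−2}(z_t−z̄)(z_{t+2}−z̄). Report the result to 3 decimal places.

-9.338

Mean z̄ = (28.3 + 35.3 + 46.8 + 18.8 + 41.0 + 42.6 + 36.2 + 45.1)/8 = 36.7625
Deviations: -8.4625, -1.4625, 10.0375, -17.9625, 4.2375, 5.8375, -0.5625, 8.3375
Σ_{t=1}^{6}(z_t−z̄)(z_{t+2}−z̄) = -74.7078
γ_2 = -74.7078 / 8 = -9.338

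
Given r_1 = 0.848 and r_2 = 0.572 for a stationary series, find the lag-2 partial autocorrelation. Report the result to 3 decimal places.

φ_{22} = (r_2 − r_1²) / (1 − r_1²)
r_1² = (0.848)² = 0.719104
Numerator = 0.572 − 0.7191 = -0.1471; denominator = 1 − 0.7191 = 0.2809
φ_{22} = -0.1471 / 0.2809 = -0.524

-0.524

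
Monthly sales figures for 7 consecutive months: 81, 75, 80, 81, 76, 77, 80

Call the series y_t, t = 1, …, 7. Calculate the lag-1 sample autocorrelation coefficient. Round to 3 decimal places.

-0.391

Mean ȳ = (81 + 75 + 80 + 81 + 76 + 77 + 80)/7 = 78.5714
Deviations from mean: 2.4286, -3.5714, 1.4286, 2.4286, -2.5714, -1.5714, 1.4286
Σ(y_t−ȳ)(y_{t+1}−ȳ) = (-8.6735) + (-5.1020) + (3.4694) + (-6.2449) + (4.0408) + (-2.2449) = -14.7551
Denominator Σ(y_t−ȳ)² = 37.7143
r_1 = -14.7551 / 37.7143 = -0.391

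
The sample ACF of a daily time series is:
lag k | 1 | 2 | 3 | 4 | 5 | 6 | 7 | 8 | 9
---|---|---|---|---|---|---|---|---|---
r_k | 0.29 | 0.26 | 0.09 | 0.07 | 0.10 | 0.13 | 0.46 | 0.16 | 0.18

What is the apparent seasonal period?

The largest autocorrelation is r_7 = 0.46; the remaining lags stay at or below 0.29. The elevated value at lag 1 (0.29), dropping to 0.26 at lag 2, reflects decaying short-term dependence rather than seasonality.
The dominant spike at lag 7 indicates a seasonal period of 7.

7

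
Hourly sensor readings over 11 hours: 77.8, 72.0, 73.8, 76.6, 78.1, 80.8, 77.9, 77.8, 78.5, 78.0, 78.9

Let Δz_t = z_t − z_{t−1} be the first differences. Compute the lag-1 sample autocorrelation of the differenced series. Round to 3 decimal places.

-0.097

First differences Δz: -5.8, 1.8, 2.8, 1.5, 2.7, -2.9, -0.1, 0.7, -0.5, 0.9
Mean of differences = 0.1100
Numerator Σ(Δz_t−Δz̄)(Δz_{t+1}−Δz̄) = -6.2321
Denominator Σ(Δz_t−Δz̄)² = 64.1090
r_1(Δz) = -6.2321 / 64.1090 = -0.097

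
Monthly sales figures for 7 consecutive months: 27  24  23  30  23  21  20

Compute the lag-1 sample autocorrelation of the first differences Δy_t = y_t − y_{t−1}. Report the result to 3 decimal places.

First differences Δy: -3, -1, 7, -7, -2, -1
Mean of differences = -1.1667
Numerator Σ(Δy_t−Δȳ)(Δy_{t+1}−Δȳ) = -41.8611
Denominator Σ(Δy_t−Δȳ)² = 104.8333
r_1(Δy) = -41.8611 / 104.8333 = -0.399

-0.399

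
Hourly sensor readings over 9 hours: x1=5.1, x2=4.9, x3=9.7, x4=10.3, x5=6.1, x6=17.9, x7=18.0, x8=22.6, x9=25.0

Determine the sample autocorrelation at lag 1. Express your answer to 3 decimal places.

0.570

Mean x̄ = (5.1 + 4.9 + 9.7 + 10.3 + 6.1 + 17.9 + 18.0 + 22.6 + 25.0)/9 = 13.2889
Numerator Σ_{t=1}^{8}(x_t−x̄)(x_{t+1}−x̄) = 272.4999
Denominator Σ(x_t−x̄)² = 478.2289
r_1 = 272.4999 / 478.2289 = 0.570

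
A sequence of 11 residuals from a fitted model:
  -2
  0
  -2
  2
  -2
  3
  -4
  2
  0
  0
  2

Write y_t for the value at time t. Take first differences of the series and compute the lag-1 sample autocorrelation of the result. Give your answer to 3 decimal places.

First differences Δy: 2, -2, 4, -4, 5, -7, 6, -2, 0, 2
Mean of differences = 0.4000
Numerator Σ(Δy_t−Δȳ)(Δy_{t+1}−Δȳ) = -137.1600
Denominator Σ(Δy_t−Δȳ)² = 156.4000
r_1(Δy) = -137.1600 / 156.4000 = -0.877

-0.877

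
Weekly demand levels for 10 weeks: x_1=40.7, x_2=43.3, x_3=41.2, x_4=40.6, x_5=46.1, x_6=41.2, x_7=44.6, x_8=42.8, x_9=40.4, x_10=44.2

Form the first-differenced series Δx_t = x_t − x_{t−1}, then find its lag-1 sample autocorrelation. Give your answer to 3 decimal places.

First differences Δx: 2.6, -2.1, -0.6, 5.5, -4.9, 3.4, -1.8, -2.4, 3.8
Mean of differences = 0.3889
Numerator Σ(Δx_t−Δx̄)(Δx_{t+1}−Δx̄) = -61.0535
Denominator Σ(Δx_t−Δx̄)² = 99.4289
r_1(Δx) = -61.0535 / 99.4289 = -0.614

-0.614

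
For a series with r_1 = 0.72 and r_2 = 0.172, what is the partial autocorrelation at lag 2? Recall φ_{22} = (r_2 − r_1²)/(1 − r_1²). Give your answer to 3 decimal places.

φ_{22} = (r_2 − r_1²) / (1 − r_1²)
r_1² = (0.72)² = 0.5184
Numerator = 0.172 − 0.5184 = -0.3464; denominator = 1 − 0.5184 = 0.4816
φ_{22} = -0.3464 / 0.4816 = -0.719

-0.719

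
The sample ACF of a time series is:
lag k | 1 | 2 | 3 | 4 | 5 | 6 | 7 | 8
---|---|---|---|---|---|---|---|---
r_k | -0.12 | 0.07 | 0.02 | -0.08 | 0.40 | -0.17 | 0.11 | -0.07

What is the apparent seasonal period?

The largest autocorrelation is r_5 = 0.40; the remaining lags stay at or below 0.11.
The dominant spike at lag 5 indicates a seasonal period of 5.

5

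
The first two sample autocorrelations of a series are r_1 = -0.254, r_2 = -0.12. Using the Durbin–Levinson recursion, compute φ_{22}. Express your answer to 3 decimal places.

φ_{22} = (r_2 − r_1²) / (1 − r_1²)
r_1² = (-0.254)² = 0.064516
Numerator = -0.12 − 0.0645 = -0.1845; denominator = 1 − 0.0645 = 0.9355
φ_{22} = -0.1845 / 0.9355 = -0.197

-0.197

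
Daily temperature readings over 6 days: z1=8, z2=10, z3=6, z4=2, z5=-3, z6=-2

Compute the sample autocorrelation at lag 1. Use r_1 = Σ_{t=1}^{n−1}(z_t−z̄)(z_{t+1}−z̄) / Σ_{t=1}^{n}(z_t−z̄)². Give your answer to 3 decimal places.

0.608

Mean z̄ = (8 + 10 + 6 + 2 − 3 − 2)/6 = 3.5000
Σ(z_t−z̄)(z_{t+1}−z̄) = (29.2500) + (16.2500) + (-3.7500) + (9.7500) + (35.7500) = 87.2500
Denominator Σ(z_t−z̄)² = 143.5000
r_1 = 87.2500 / 143.5000 = 0.608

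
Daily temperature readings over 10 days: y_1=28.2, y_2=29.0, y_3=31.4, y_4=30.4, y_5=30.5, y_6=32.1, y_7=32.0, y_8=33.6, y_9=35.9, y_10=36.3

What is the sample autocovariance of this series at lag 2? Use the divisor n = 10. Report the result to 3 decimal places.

1.473

Mean ȳ = (28.2 + 29.0 + 31.4 + 30.4 + 30.5 + 32.1 + 32.0 + 33.6 + 35.9 + 36.3)/10 = 31.9400
Σ_{t=1}^{8}(y_t−ȳ)(y_{t+2}−ȳ) = 14.7328
γ_2 = 14.7328 / 10 = 1.473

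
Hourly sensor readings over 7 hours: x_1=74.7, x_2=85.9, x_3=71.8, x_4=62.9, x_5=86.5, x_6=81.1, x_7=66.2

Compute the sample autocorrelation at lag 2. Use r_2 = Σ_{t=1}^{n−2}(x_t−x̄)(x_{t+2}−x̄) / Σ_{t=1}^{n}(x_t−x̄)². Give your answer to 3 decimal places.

Mean x̄ = (74.7 + 85.9 + 71.8 + 62.9 + 86.5 + 81.1 + 66.2)/7 = 75.5857
Deviations from mean: -0.8857, 10.3143, -3.7857, -12.6857, 10.9143, 5.5143, -9.3857
Numerator Σ_{t=1}^{5}(x_t−x̄)(x_{t+2}−x̄) = -341.2004
Denominator Σ(x_t−x̄)² = 520.0486
r_2 = -341.2004 / 520.0486 = -0.656

-0.656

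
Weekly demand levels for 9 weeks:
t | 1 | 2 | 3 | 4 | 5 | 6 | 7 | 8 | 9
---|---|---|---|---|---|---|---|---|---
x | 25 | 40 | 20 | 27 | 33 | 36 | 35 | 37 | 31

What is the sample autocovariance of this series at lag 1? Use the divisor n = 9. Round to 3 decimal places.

Mean x̄ = (25 + 40 + 20 + 27 + 33 + 36 + 35 + 37 + 31)/9 = 31.5556
Σ_{t=1}^{8}(x_t−x̄)(x_{t+1}−x̄) = -69.4198
γ_1 = -69.4198 / 9 = -7.713

-7.713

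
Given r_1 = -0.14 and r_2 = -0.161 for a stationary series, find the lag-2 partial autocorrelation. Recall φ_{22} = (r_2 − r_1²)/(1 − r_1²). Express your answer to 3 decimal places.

-0.184

φ_{22} = (r_2 − r_1²) / (1 − r_1²)
r_1² = (-0.14)² = 0.0196
Numerator = -0.161 − 0.0196 = -0.1806; denominator = 1 − 0.0196 = 0.9804
φ_{22} = -0.1806 / 0.9804 = -0.184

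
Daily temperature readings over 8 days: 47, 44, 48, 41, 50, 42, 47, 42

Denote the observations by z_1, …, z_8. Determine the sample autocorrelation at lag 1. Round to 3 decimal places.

Mean z̄ = (47 + 44 + 48 + 41 + 50 + 42 + 47 + 42)/8 = 45.1250
Σ(z_t−z̄)(z_{t+1}−z̄) = (-2.1094) + (-3.2344) + (-11.8594) + (-20.1094) + (-15.2344) + (-5.8594) + (-5.8594) = -64.2656
Denominator Σ(z_t−z̄)² = 76.8750
r_1 = -64.2656 / 76.8750 = -0.836

-0.836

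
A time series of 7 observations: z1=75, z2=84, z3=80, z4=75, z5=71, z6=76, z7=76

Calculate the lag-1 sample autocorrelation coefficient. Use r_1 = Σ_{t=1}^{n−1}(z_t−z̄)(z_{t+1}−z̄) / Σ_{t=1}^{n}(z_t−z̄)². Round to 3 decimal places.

0.195

Mean z̄ = (75 + 84 + 80 + 75 + 71 + 76 + 76)/7 = 76.7143
Deviations from mean: -1.7143, 7.2857, 3.2857, -1.7143, -5.7143, -0.7143, -0.7143
Numerator Σ_{t=1}^{6}(z_t−z̄)(z_{t+1}−z̄) = 20.2041
Denominator Σ(z_t−z̄)² = 103.4286
r_1 = 20.2041 / 103.4286 = 0.195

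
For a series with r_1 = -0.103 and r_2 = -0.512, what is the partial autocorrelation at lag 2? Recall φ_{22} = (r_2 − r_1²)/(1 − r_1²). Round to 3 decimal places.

-0.528

φ_{22} = (r_2 − r_1²) / (1 − r_1²)
r_1² = (-0.103)² = 0.010609
Numerator = -0.512 − 0.0106 = -0.5226; denominator = 1 − 0.0106 = 0.9894
φ_{22} = -0.5226 / 0.9894 = -0.528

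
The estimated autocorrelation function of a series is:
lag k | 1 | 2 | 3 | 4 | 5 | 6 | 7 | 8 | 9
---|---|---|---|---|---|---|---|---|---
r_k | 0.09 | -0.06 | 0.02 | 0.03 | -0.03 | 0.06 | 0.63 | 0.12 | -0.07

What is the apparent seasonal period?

The largest autocorrelation is r_7 = 0.63; the remaining lags stay at or below 0.12.
The dominant spike at lag 7 indicates a seasonal period of 7.

7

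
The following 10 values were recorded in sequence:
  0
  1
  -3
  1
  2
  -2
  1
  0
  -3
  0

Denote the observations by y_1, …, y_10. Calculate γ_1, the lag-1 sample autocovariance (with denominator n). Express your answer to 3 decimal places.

-1.099

Mean ȳ = (0 + 1 − 3 + 1 + 2 − 2 + 1 + 0 − 3 + 0)/10 = -0.3000
Σ_{t=1}^{9}(y_t−ȳ)(y_{t+1}−ȳ) = -10.9900
γ_1 = -10.9900 / 10 = -1.099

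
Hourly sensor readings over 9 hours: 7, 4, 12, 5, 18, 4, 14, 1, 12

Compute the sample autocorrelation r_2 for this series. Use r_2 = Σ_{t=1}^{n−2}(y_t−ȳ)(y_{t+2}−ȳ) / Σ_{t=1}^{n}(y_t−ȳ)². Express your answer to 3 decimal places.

Mean ȳ = (7 + 4 + 12 + 5 + 18 + 4 + 14 + 1 + 12)/9 = 8.5556
Σ(y_t−ȳ)(y_{t+2}−ȳ) = (-5.3580) + (16.1975) + (32.5309) + (16.1975) + (51.4198) + (34.4198) + (18.7531) = 164.1605
Denominator Σ(y_t−ȳ)² = 256.2222
r_2 = 164.1605 / 256.2222 = 0.641

0.641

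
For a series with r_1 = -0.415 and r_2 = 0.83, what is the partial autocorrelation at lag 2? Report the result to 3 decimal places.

0.795

φ_{22} = (r_2 − r_1²) / (1 − r_1²)
r_1² = (-0.415)² = 0.172225
Numerator = 0.83 − 0.1722 = 0.6578; denominator = 1 − 0.1722 = 0.8278
φ_{22} = 0.6578 / 0.8278 = 0.795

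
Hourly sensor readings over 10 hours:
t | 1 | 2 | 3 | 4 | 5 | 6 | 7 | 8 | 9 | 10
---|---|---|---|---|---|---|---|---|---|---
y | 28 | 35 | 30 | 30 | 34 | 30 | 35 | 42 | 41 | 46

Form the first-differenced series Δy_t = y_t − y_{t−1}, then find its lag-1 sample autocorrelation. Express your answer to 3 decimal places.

First differences Δy: 7, -5, 0, 4, -4, 5, 7, -1, 5
Mean of differences = 2.0000
Numerator Σ(Δy_t−Δȳ)(Δy_{t+1}−Δȳ) = -64.0000
Denominator Σ(Δy_t−Δȳ)² = 170.0000
r_1(Δy) = -64.0000 / 170.0000 = -0.376

-0.376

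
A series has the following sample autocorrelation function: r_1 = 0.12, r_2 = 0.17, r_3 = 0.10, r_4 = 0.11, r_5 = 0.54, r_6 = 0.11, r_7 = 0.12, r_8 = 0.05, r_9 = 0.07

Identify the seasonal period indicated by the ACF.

5

The largest autocorrelation is r_5 = 0.54; the remaining lags stay at or below 0.17.
The dominant spike at lag 5 indicates a seasonal period of 5.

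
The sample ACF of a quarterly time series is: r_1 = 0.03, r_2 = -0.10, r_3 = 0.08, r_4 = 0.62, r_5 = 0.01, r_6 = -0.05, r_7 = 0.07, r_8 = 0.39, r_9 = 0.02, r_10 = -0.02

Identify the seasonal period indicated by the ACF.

The largest autocorrelation is r_4 = 0.62, with a weaker echo at lag 8 (0.39); the remaining lags stay at or below 0.08.
The dominant spike at lag 4 indicates a seasonal period of 4.

4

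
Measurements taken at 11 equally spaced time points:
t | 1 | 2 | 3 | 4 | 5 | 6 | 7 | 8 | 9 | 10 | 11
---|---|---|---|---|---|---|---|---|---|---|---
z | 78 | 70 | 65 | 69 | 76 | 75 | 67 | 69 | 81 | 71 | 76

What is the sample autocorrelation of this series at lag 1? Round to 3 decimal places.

Mean z̄ = (78 + 70 + 65 + 69 + 76 + 75 + 67 + 69 + 81 + 71 + 76)/11 = 72.4545
Numerator Σ_{t=1}^{10}(z_t−z̄)(z_{t+1}−z̄) = -14.9339
Denominator Σ(z_t−z̄)² = 252.7273
r_1 = -14.9339 / 252.7273 = -0.059

-0.059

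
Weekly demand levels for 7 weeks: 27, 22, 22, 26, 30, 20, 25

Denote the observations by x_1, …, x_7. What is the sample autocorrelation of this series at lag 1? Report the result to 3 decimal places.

-0.311

Mean x̄ = (27 + 22 + 22 + 26 + 30 + 20 + 25)/7 = 24.5714
Deviations from mean: 2.4286, -2.5714, -2.5714, 1.4286, 5.4286, -4.5714, 0.4286
Σ(x_t−x̄)(x_{t+1}−x̄) = (-6.2449) + (6.6122) + (-3.6735) + (7.7551) + (-24.8163) + (-1.9592) = -22.3265
Denominator Σ(x_t−x̄)² = 71.7143
r_1 = -22.3265 / 71.7143 = -0.311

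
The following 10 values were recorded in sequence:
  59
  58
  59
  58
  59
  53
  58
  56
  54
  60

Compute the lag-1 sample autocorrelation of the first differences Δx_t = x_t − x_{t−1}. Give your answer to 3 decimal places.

-0.520

First differences Δx: -1, 1, -1, 1, -6, 5, -2, -2, 6
Mean of differences = 0.1111
Numerator Σ(Δx_t−Δx̄)(Δx_{t+1}−Δx̄) = -56.5679
Denominator Σ(Δx_t−Δx̄)² = 108.8889
r_1(Δx) = -56.5679 / 108.8889 = -0.520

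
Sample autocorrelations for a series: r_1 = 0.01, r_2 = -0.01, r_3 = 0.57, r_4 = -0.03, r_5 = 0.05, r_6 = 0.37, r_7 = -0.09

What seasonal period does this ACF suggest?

The largest autocorrelation is r_3 = 0.57, with a weaker echo at lag 6 (0.37); the remaining lags stay at or below 0.05.
The dominant spike at lag 3 indicates a seasonal period of 3.

3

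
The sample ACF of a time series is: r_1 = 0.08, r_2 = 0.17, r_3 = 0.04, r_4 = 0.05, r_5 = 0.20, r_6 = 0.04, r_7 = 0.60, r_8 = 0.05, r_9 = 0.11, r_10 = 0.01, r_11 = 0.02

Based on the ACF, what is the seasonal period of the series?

7

The largest autocorrelation is r_7 = 0.60; the remaining lags stay at or below 0.20.
The dominant spike at lag 7 indicates a seasonal period of 7.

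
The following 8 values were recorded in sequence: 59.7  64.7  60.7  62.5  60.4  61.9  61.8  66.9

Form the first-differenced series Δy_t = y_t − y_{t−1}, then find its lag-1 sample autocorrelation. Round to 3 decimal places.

First differences Δy: 5.0, -4.0, 1.8, -2.1, 1.5, -0.1, 5.1
Mean of differences = 1.0286
Numerator Σ(Δy_t−Δȳ)(Δy_{t+1}−Δȳ) = -32.8651
Denominator Σ(Δy_t−Δȳ)² = 69.5143
r_1(Δy) = -32.8651 / 69.5143 = -0.473

-0.473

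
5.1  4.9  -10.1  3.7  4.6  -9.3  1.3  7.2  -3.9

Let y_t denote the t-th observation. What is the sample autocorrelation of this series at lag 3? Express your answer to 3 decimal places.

Mean ȳ = (5.1 + 4.9 − 10.1 + 3.7 + 4.6 − 9.3 + 1.3 + 7.2 − 3.9)/9 = 0.3889
Σ(y_t−ȳ)(y_{t+3}−ȳ) = (15.5990) + (18.9968) + (101.6257) + (3.0168) + (28.6823) + (41.5546) = 209.4752
Denominator Σ(y_t−ȳ)² = 340.7489
r_3 = 209.4752 / 340.7489 = 0.615

0.615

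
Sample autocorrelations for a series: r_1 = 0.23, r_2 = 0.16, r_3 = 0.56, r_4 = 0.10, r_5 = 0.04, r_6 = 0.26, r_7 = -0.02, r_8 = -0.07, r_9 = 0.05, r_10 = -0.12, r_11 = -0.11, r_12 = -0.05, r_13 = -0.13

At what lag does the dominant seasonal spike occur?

The largest autocorrelation is r_3 = 0.56, with a weaker echo at lag 6 (0.26); the remaining lags stay at or below 0.23. The elevated value at lag 1 (0.23), dropping to 0.16 at lag 2, reflects decaying short-term dependence rather than seasonality.
The dominant spike at lag 3 indicates a seasonal period of 3.

3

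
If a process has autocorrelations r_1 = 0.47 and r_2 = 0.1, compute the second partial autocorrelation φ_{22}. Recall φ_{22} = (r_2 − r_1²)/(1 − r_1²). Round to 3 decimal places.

-0.155

φ_{22} = (r_2 − r_1²) / (1 − r_1²)
r_1² = (0.47)² = 0.2209
Numerator = 0.1 − 0.2209 = -0.1209; denominator = 1 − 0.2209 = 0.7791
φ_{22} = -0.1209 / 0.7791 = -0.155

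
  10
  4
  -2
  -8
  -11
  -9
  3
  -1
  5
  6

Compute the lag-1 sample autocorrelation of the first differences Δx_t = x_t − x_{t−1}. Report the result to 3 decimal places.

0.134

First differences Δx: -6, -6, -6, -3, 2, 12, -4, 6, 1
Mean of differences = -0.4444
Numerator Σ(Δx_t−Δx̄)(Δx_{t+1}−Δx̄) = 42.2469
Denominator Σ(Δx_t−Δx̄)² = 316.2222
r_1(Δx) = 42.2469 / 316.2222 = 0.134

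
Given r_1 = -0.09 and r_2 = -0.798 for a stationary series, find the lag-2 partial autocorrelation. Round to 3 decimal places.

-0.813

φ_{22} = (r_2 − r_1²) / (1 − r_1²)
r_1² = (-0.09)² = 0.0081
Numerator = -0.798 − 0.0081 = -0.8061; denominator = 1 − 0.0081 = 0.9919
φ_{22} = -0.8061 / 0.9919 = -0.813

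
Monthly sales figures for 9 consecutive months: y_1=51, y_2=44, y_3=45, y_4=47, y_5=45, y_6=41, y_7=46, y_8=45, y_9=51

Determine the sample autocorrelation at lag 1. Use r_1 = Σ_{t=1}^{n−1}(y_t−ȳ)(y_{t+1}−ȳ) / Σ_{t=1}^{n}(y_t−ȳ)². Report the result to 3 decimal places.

-0.109

Mean ȳ = (51 + 44 + 45 + 47 + 45 + 41 + 46 + 45 + 51)/9 = 46.1111
Numerator Σ_{t=1}^{8}(y_t−ȳ)(y_{t+1}−ȳ) = -9.0123
Denominator Σ(y_t−ȳ)² = 82.8889
r_1 = -9.0123 / 82.8889 = -0.109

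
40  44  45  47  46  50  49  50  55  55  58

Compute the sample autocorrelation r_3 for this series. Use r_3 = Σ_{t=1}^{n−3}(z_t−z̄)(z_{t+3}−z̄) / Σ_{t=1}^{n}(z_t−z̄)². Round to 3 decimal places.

Mean z̄ = (40 + 44 + 45 + 47 + 46 + 50 + 49 + 50 + 55 + 55 + 58)/11 = 49.0000
Numerator Σ_{t=1}^{8}(z_t−z̄)(z_{t+3}−z̄) = 41.0000
Denominator Σ(z_t−z̄)² = 290.0000
r_3 = 41.0000 / 290.0000 = 0.141

0.141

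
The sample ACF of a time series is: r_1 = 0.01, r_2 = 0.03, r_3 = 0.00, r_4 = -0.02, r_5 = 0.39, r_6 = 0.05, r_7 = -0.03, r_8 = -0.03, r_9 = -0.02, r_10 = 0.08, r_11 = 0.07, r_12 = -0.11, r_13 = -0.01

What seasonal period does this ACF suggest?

The largest autocorrelation is r_5 = 0.39; the remaining lags stay at or below 0.08.
The dominant spike at lag 5 indicates a seasonal period of 5.

5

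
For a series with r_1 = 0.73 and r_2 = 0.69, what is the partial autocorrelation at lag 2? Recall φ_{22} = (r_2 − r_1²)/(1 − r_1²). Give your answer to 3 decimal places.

0.336

φ_{22} = (r_2 − r_1²) / (1 − r_1²)
r_1² = (0.73)² = 0.5329
Numerator = 0.69 − 0.5329 = 0.1571; denominator = 1 − 0.5329 = 0.4671
φ_{22} = 0.1571 / 0.4671 = 0.336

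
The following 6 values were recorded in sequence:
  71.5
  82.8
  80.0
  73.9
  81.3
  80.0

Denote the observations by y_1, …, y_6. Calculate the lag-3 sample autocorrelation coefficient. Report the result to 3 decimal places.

Mean ȳ = (71.5 + 82.8 + 80.0 + 73.9 + 81.3 + 80.0)/6 = 78.2500
Deviations from mean: -6.7500, 4.5500, 1.7500, -4.3500, 3.0500, 1.7500
Numerator Σ_{t=1}^{3}(y_t−ȳ)(y_{t+3}−ȳ) = 46.3025
Denominator Σ(y_t−ȳ)² = 100.6150
r_3 = 46.3025 / 100.6150 = 0.460

0.460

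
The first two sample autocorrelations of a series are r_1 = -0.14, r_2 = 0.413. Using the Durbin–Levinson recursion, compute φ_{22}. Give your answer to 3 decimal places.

φ_{22} = (r_2 − r_1²) / (1 − r_1²)
r_1² = (-0.14)² = 0.0196
Numerator = 0.413 − 0.0196 = 0.3934; denominator = 1 − 0.0196 = 0.9804
φ_{22} = 0.3934 / 0.9804 = 0.401

0.401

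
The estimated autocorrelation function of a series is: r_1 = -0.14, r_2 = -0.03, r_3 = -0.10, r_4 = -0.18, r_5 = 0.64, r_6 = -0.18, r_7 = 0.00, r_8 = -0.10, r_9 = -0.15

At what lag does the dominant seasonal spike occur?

5

The largest autocorrelation is r_5 = 0.64; the remaining lags stay at or below 0.00.
The dominant spike at lag 5 indicates a seasonal period of 5.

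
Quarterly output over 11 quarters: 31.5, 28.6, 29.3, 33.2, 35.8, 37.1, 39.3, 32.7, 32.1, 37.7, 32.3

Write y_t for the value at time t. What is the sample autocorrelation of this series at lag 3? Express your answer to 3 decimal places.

-0.085

Mean ȳ = (31.5 + 28.6 + 29.3 + 33.2 + 35.8 + 37.1 + 39.3 + 32.7 + 32.1 + 37.7 + 32.3)/11 = 33.6000
Numerator Σ_{t=1}^{8}(y_t−ȳ)(y_{t+3}−ȳ) = -10.1800
Denominator Σ(y_t−ȳ)² = 119.2000
r_3 = -10.1800 / 119.2000 = -0.085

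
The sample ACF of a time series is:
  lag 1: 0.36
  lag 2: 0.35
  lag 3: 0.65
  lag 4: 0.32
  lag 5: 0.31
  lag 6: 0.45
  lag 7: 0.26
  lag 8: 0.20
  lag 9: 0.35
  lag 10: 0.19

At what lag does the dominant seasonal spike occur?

The largest autocorrelation is r_3 = 0.65, with a weaker echo at lag 6 (0.45); the remaining lags stay at or below 0.36. The elevated value at lag 1 (0.36), dropping to 0.35 at lag 2, reflects decaying short-term dependence rather than seasonality.
The dominant spike at lag 3 indicates a seasonal period of 3.

3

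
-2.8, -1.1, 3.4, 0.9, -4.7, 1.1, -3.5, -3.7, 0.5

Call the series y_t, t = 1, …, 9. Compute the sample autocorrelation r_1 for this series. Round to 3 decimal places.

Mean ȳ = (-2.8 − 1.1 + 3.4 + 0.9 − 4.7 + 1.1 − 3.5 − 3.7 + 0.5)/9 = -1.1000
Numerator Σ_{t=1}^{8}(y_t−ȳ)(y_{t+1}−ȳ) = -9.3200
Denominator Σ(y_t−ȳ)² = 60.0200
r_1 = -9.3200 / 60.0200 = -0.155

-0.155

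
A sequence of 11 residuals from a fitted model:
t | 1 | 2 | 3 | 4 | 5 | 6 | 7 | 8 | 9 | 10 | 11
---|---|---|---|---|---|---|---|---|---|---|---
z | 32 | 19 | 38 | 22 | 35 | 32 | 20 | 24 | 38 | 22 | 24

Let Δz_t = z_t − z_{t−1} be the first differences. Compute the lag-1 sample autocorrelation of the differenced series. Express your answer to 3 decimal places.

First differences Δz: -13, 19, -16, 13, -3, -12, 4, 14, -16, 2
Mean of differences = -0.8000
Numerator Σ(Δz_t−Δz̄)(Δz_{t+1}−Δz̄) = -1008.2400
Denominator Σ(Δz_t−Δz̄)² = 1573.6000
r_1(Δz) = -1008.2400 / 1573.6000 = -0.641

-0.641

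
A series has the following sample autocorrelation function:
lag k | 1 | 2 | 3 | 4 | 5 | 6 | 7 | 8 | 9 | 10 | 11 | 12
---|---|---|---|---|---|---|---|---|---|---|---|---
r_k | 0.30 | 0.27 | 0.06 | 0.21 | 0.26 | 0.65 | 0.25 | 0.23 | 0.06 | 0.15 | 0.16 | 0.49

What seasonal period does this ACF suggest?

The largest autocorrelation is r_6 = 0.65, with a weaker echo at lag 12 (0.49); the remaining lags stay at or below 0.30. The elevated value at lag 1 (0.30), dropping to 0.27 at lag 2, reflects decaying short-term dependence rather than seasonality.
The dominant spike at lag 6 indicates a seasonal period of 6.

6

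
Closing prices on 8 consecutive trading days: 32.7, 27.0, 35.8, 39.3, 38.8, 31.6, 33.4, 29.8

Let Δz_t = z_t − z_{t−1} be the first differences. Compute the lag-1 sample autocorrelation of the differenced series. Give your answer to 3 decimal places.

First differences Δz: -5.7, 8.8, 3.5, -0.5, -7.2, 1.8, -3.6
Mean of differences = -0.4143
Numerator Σ(Δz_t−Δz̄)(Δz_{t+1}−Δz̄) = -34.4702
Denominator Σ(Δz_t−Δz̄)² = 189.2686
r_1(Δz) = -34.4702 / 189.2686 = -0.182

-0.182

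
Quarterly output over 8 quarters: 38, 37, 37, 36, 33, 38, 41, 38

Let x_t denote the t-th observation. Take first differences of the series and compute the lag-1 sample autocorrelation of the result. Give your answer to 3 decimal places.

-0.111

First differences Δx: -1, 0, -1, -3, 5, 3, -3
Mean of differences = 0.0000
Numerator Σ(Δx_t−Δx̄)(Δx_{t+1}−Δx̄) = -6.0000
Denominator Σ(Δx_t−Δx̄)² = 54.0000
r_1(Δx) = -6.0000 / 54.0000 = -0.111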